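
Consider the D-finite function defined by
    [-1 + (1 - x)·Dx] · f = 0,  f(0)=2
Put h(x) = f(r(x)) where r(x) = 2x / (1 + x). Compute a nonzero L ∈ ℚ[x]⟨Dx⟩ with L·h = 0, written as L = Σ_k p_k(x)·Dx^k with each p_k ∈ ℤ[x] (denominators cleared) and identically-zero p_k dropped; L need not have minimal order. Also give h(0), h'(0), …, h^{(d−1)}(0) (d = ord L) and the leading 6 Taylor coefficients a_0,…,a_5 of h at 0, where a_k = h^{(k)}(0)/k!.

f: a_k = 2, 2, 2, 2, 2, 2, …
Substitute x→r, Dx→(1/r')Dx; clear ⇒ L₀.
L = 2 + (-1 + x^2)·Dx  (order 1).
h: a_k = 2, 4, 4, 4, 4, 4, …
ICs: h(0) = 2.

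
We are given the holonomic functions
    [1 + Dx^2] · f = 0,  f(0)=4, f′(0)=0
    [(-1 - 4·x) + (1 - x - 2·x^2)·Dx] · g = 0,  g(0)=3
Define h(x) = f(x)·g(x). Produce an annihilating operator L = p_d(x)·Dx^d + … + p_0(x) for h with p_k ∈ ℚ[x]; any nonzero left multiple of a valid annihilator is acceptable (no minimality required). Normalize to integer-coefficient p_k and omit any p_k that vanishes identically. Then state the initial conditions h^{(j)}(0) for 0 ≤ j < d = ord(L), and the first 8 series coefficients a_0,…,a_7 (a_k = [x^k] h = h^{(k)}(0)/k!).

f: a_k = 4, 0, -2, 0, 1/6, 0, -1/180, 0, …
g: a_k = 3, 3, 9, 15, 33, 63, 129, 255, …
f·g: L₀ = L_f ⊗_s L_g, ord ≤ 2·1.
L = (3 + x + 2·x^2) + (2 + 8·x)·Dx + (-1 + x + 2·x^2)·Dx^2  (order 2).
h: a_k = 12, 12, 30, 54, 229/2, 445/2, 27089/60, 53789/60, …
ICs: h(0) = 12, h′(0) = 12.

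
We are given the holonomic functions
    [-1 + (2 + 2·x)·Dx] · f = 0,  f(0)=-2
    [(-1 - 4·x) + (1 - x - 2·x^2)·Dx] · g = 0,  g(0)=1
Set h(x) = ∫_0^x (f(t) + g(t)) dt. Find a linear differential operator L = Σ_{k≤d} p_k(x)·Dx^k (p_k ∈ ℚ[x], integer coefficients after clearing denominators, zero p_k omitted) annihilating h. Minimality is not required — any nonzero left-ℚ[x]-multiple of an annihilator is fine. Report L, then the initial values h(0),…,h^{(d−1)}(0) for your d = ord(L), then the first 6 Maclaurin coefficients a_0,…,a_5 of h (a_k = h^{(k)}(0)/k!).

f: a_k = -2, -1, 1/4, -1/8, 5/64, -7/128, …
g: a_k = 1, 1, 3, 5, 11, 21, …
L₀ := lclm(L_f,L_g); ord L₀ ≤ 1+1.
Integrate: L := L₀·Dx.
L = (13 + 26·x + 40·x^2)·Dx + (-25 - 69·x - 144·x^2 - 100·x^3)·Dx^2 + (2 + 20·x - 6·x^2 - 64·x^3 - 40·x^4)·Dx^3  (order 3).
h: a_k = 0, -1, 0, 13/12, 39/32, 709/320, …
ICs: h(0) = 0, h′(0) = -1, h′′(0) = 0.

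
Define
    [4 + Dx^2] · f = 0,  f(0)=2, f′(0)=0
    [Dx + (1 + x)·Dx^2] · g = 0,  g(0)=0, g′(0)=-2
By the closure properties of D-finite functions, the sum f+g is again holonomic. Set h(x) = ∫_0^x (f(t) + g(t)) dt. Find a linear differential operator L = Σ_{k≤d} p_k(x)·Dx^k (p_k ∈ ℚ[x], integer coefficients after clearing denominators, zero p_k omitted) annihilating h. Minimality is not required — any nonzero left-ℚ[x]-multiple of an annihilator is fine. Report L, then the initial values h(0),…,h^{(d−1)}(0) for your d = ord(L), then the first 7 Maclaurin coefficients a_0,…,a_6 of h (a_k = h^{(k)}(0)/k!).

f: a_k = 2, 0, -4, 0, 4/3, 0, -8/45, …
g: a_k = 0, -2, 1, -2/3, 1/2, -2/5, 1/3, …
Sum ⇒ L₀ = lclm(L_f,L_g) in ℚ(x)⟨Dx⟩.
h=∫₀ˣh₀: take L = L₀·Dx.
L = (20 + 16·x + 8·x^2)·Dx^2 + (12 + 28·x + 24·x^2 + 8·x^3)·Dx^3 + (5 + 4·x + 2·x^2)·Dx^4 + (3 + 7·x + 6·x^2 + 2·x^3)·Dx^5  (order 5).
h: a_k = 0, 2, -1, -1, -1/6, 11/30, -1/15, …
ICs: h(0) = 0, h′(0) = 2, h′′(0) = -2, h′′′(0) = -6, h′′′′(0) = -4.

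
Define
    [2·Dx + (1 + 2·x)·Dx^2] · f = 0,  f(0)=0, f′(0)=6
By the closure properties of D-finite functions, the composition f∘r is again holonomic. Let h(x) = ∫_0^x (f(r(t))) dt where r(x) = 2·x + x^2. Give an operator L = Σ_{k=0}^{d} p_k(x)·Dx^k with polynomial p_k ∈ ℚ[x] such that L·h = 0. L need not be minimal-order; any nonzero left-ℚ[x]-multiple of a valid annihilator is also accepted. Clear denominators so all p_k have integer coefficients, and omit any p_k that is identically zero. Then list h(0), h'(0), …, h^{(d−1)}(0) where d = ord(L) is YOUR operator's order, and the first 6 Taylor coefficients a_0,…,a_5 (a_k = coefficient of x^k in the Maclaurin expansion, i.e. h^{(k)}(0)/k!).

L = (3 + 4·x + 2·x^2)·Dx^2 + (1 + 5·x + 6·x^2 + 2·x^3)·Dx^3  (order 3).
h: a_k = 0, 0, 6, -6, 10, -102/5, …
ICs: h(0) = 0, h′(0) = 0, h′′(0) = 12.

f: a_k = 0, 6, -6, 8, -12, 96/5, …
Substitute x→r, Dx→(1/r')Dx; clear ⇒ L₀.
Integrate: L := L₀·Dx.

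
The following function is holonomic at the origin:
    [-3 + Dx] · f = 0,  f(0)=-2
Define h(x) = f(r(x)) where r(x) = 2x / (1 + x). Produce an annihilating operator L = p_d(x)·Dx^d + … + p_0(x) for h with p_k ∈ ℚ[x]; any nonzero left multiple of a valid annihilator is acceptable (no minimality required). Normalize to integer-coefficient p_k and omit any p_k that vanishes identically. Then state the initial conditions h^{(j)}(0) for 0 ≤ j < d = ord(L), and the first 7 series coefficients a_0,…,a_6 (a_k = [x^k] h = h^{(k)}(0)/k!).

f: a_k = -2, -6, -9, -9, -27/4, -81/20, -81/40, …
Change of var in L_f (x↦r) gives L₀.
L = -6 + (1 + 2·x + x^2)·Dx  (order 1).
h: a_k = -2, -12, -24, -12, 12, 12/5, -48/5, …
ICs: h(0) = -2.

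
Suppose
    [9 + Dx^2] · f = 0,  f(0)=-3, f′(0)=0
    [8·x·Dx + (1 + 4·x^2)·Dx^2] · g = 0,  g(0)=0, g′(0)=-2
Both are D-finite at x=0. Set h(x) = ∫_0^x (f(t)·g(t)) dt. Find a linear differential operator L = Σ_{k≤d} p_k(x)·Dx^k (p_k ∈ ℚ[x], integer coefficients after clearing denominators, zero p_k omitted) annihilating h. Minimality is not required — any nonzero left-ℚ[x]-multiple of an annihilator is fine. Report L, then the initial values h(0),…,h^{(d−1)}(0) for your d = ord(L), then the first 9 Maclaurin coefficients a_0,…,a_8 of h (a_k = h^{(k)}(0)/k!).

L = (2925 + 31536·x^2 + 95904·x^4 + 186624·x^6 + 186624·x^8)·Dx + (2448·x + 20160·x^3 + 62208·x^5 + 82944·x^7)·Dx^2 + (442 + 5088·x^2 + 19008·x^4 + 41472·x^6 + 41472·x^8)·Dx^3 + (272·x + 2240·x^3 + 6912·x^5 + 9216·x^7)·Dx^4 + (13 + 176·x^2 + 928·x^4 + 2304·x^6 + 2304·x^8)·Dx^5  (order 5).
h: a_k = 0, 0, 3, 0, -35/4, 0, 503/40, 0, -48813/2240, …
ICs: h(0) = 0, h′(0) = 0, h′′(0) = 6, h′′′(0) = 0, h′′′′(0) = -210.

f: a_k = -3, 0, 27/2, 0, -81/8, 0, 243/80, 0, -2187/4480, …
g: a_k = 0, -2, 0, 8/3, 0, -32/5, 0, 128/7, 0, …
Product ⇒ symmetric product L₀, ord ≤ 4.
h=∫₀ˣh₀: take L = L₀·Dx.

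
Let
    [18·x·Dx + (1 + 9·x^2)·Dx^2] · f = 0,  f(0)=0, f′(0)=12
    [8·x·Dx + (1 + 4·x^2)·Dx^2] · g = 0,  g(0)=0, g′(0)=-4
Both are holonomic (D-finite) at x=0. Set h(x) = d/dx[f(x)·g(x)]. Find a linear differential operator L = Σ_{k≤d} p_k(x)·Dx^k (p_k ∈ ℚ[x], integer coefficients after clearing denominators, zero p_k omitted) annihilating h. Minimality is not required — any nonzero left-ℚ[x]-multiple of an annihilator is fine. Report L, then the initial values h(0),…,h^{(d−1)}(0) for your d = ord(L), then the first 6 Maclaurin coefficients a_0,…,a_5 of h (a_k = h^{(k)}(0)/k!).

L = (-864·x - 18720·x^3 - 82944·x^5 + 134784·x^7 + 1119744·x^9) + (-52 - 3036·x^2 - 33696·x^4 - 72576·x^6 + 471744·x^8 + 1679616·x^10)·Dx + (-104·x - 2072·x^3 - 11232·x^5 + 13968·x^7 + 269568·x^9 + 559872·x^11)·Dx^2 + (-1 - 26·x^2 - 205·x^4 + 7380·x^8 + 33696·x^10 + 46656·x^12)·Dx^3  (order 3).
h: a_k = 0, -96, 0, 832, 0, -33696/5, …
ICs: h(0) = 0, h′(0) = -96, h′′(0) = 0.

f: a_k = 0, 12, 0, -36, 0, 972/5, …
g: a_k = 0, -4, 0, 16/3, 0, -64/5, …
L₀ := L_f ⊗_s L_g (sym. prod.), ord ≤ 4.
Differentiate: ansatz ord ≤ ord L₀ ⇒ L.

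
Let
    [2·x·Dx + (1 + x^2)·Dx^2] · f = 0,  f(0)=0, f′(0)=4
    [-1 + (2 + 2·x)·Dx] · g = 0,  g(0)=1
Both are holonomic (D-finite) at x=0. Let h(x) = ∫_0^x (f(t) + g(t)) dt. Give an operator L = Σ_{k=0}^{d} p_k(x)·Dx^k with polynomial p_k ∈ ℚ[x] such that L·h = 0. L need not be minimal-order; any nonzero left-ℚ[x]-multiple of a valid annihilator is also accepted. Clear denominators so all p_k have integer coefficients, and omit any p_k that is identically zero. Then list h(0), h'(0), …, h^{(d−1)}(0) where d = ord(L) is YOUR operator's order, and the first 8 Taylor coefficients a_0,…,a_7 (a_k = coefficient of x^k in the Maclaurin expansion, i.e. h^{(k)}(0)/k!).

L = (-4 - 10·x + 12·x^2 + 6·x^3)·Dx^2 + (-11 - 16·x + 10·x^2 + 48·x^3 + 21·x^4)·Dx^3 + (-2 + 6·x + 12·x^2 + 12·x^3 + 14·x^4 + 6·x^5)·Dx^4  (order 4).
h: a_k = 0, 1, 9/4, -1/24, -61/192, -1/128, 353/2560, -3/1024, …
ICs: h(0) = 0, h′(0) = 1, h′′(0) = 9/2, h′′′(0) = -1/4.

f: a_k = 0, 4, 0, -4/3, 0, 4/5, 0, -4/7, …
g: a_k = 1, 1/2, -1/8, 1/16, -5/128, 7/256, -21/1024, 33/2048, …
f+g: L₀ = lclm(L_f,L_g), ord ≤ 2+1.
h=∫₀ˣh₀: take L = L₀·Dx.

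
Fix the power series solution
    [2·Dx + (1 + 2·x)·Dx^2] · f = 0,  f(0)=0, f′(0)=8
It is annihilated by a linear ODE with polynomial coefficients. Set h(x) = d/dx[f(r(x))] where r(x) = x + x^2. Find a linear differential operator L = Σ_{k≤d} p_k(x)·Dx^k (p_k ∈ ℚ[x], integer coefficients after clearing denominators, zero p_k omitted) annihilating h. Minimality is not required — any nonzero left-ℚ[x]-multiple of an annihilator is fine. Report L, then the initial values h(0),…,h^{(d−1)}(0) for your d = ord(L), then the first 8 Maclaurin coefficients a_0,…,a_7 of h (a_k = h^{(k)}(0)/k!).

f: a_k = 0, 8, -8, 32/3, -16, 128/5, -128/3, 512/7, …
h₀=f(r): pull back L_f along r ⇒ L₀.
Differentiate: ansatz ord ≤ ord L₀ ⇒ L.
L = (4·x + 4·x^2) + (1 + 4·x + 6·x^2 + 4·x^3)·Dx  (order 1).
h: a_k = 8, 0, -16, 32, -32, 0, 64, -128, …
ICs: h(0) = 8.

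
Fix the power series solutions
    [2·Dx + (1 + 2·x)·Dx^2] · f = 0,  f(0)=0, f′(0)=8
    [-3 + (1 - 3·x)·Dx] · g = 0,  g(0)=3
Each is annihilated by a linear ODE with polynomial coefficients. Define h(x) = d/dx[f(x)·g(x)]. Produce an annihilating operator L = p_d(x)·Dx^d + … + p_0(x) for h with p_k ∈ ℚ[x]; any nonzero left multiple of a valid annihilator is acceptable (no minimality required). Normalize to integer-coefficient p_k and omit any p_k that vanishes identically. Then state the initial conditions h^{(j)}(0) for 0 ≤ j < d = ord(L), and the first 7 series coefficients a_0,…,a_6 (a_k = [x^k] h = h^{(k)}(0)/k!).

L = 24 + (5 + 30·x)·Dx + (-1 + x + 6·x^2)·Dx^2  (order 2).
h: a_k = 24, 96, 528, 1920, 7584, 132672/5, 472032/5, …
ICs: h(0) = 24, h′(0) = 96.

f: a_k = 0, 8, -8, 32/3, -16, 128/5, -128/3, …
g: a_k = 3, 9, 27, 81, 243, 729, 2187, …
h₀=f·g: eliminate ⇒ L₀, order ≤ 2·1.
Differentiate: ansatz ord ≤ ord L₀ ⇒ L.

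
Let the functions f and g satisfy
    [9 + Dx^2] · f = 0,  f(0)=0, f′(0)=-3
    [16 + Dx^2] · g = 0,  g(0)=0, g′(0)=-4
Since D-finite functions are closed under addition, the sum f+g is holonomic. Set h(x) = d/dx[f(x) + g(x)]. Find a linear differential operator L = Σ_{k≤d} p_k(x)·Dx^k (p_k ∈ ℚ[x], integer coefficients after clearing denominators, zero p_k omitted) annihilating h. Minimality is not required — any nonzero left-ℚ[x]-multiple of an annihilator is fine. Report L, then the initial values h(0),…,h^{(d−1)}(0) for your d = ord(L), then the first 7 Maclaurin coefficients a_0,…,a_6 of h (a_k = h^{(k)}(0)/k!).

L = 144 + 25·Dx^2 + Dx^4  (order 4).
h: a_k = -7, 0, 91/2, 0, -1267/24, 0, 18571/720, …
ICs: h(0) = -7, h′(0) = 0, h′′(0) = 91, h′′′(0) = 0.

f: a_k = 0, -3, 0, 9/2, 0, -81/40, 0, …
g: a_k = 0, -4, 0, 32/3, 0, -128/15, 0, …
L₀ := lclm(L_f,L_g); ord L₀ ≤ 2+2.
Differentiate: ansatz ord ≤ ord L₀ ⇒ L.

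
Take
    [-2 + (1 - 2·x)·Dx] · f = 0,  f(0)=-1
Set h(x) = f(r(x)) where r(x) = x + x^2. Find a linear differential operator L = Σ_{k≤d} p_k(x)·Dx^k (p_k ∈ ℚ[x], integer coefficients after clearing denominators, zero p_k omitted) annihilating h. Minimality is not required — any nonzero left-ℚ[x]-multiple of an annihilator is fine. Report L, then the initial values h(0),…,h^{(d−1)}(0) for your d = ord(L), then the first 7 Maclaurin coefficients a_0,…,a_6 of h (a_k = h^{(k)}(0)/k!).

f: a_k = -1, -2, -4, -8, -16, -32, -64, …
Change of var in L_f (x↦r) gives L₀.
L = (2 + 4·x) + (-1 + 2·x + 2·x^2)·Dx  (order 1).
h: a_k = -1, -2, -6, -16, -44, -120, -328, …
ICs: h(0) = -1.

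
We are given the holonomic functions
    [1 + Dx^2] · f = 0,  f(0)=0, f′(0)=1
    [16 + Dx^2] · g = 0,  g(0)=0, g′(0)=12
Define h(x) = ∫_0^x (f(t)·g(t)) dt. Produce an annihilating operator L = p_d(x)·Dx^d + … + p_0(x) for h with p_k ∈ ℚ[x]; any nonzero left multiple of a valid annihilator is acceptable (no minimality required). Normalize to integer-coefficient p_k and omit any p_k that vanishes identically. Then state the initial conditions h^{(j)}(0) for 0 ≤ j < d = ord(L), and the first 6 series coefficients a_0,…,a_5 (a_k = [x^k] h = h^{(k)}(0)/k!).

L = 225·Dx + 34·Dx^3 + Dx^5  (order 5).
h: a_k = 0, 0, 0, 4, 0, -34/5, …
ICs: h(0) = 0, h′(0) = 0, h′′(0) = 0, h′′′(0) = 24, h′′′′(0) = 0.

f: a_k = 0, 1, 0, -1/6, 0, 1/120, …
g: a_k = 0, 12, 0, -32, 0, 128/5, …
Sym-product of L_f,L_g gives L₀ (≤ ord 4).
∫: right-multiply L₀ by Dx.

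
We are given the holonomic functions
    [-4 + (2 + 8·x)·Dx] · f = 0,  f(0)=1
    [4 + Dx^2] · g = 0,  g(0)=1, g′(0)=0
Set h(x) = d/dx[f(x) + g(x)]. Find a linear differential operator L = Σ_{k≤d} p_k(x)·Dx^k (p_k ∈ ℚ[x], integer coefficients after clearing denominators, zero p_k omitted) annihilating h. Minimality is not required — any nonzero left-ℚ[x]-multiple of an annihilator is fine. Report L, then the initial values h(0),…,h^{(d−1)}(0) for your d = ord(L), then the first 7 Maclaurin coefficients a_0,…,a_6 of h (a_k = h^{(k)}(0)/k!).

L = (-32 - 16·x - 32·x^2) + (-4 - 24·x - 48·x^2 - 64·x^3)·Dx + (-8 - 4·x - 8·x^2)·Dx^2 + (-1 - 6·x - 12·x^2 - 16·x^3)·Dx^3  (order 3).
h: a_k = 2, -8, 12, -112/3, 140, -7568/15, 1848, …
ICs: h(0) = 2, h′(0) = -8, h′′(0) = 24.

f: a_k = 1, 2, -2, 4, -10, 28, -84, …
g: a_k = 1, 0, -2, 0, 2/3, 0, -4/45, …
f+g: L₀ = lclm(L_f,L_g), ord ≤ 1+2.
Differentiate: ansatz ord ≤ ord L₀ ⇒ L.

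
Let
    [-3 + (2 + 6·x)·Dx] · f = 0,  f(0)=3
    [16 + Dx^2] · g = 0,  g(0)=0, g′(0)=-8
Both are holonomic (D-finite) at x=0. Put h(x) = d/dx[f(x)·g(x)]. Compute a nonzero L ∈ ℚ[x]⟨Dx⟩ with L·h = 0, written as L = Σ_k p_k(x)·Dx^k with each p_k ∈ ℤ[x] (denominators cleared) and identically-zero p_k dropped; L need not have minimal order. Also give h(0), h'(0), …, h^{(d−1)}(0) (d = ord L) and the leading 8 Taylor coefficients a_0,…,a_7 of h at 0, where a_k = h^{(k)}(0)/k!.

L = (9613 + 83712·x + 273024·x^2 + 442368·x^3 + 331776·x^4) + (-444 - 5940·x - 20736·x^2 - 20736·x^3)·Dx + (364 + 3720·x + 14796·x^2 + 27648·x^3 + 20736·x^4)·Dx^2  (order 2).
h: a_k = -24, -72, 273, 222, -3781/16, -61569/80, 3137023/1920, -855943/224, …
ICs: h(0) = -24, h′(0) = -72.

f: a_k = 3, 9/2, -27/8, 81/16, -1215/128, 5103/256, -45927/1024, 216513/2048, …
g: a_k = 0, -8, 0, 64/3, 0, -256/15, 0, 2048/315, …
Product ⇒ symmetric product L₀, ord ≤ 2.
h=h₀': d/dx-closure on L₀ ⇒ L.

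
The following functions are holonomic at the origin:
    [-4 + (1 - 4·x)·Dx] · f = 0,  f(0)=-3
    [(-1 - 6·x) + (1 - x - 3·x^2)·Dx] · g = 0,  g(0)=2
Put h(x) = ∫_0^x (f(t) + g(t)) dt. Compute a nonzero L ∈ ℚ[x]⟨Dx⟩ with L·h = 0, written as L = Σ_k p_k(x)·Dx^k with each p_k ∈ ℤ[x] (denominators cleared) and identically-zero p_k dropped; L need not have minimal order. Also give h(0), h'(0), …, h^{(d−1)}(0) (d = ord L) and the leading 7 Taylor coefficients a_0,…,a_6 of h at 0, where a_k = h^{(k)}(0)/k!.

L = (-72·x + 72·x^2 - 96·x^3)·Dx + (8 - 6·x - 66·x^2 + 112·x^3 - 192·x^4)·Dx^2 + (-1 + 7·x - 15·x^2 + 10·x^3 + 20·x^4 - 48·x^5)·Dx^3  (order 3).
h: a_k = 0, -1, -5, -40/3, -89/2, -146, -1496/3, …
ICs: h(0) = 0, h′(0) = -1, h′′(0) = -10.

f: a_k = -3, -12, -48, -192, -768, -3072, -12288, …
g: a_k = 2, 2, 8, 14, 38, 80, 194, …
Sum ⇒ L₀ = lclm(L_f,L_g) in ℚ(x)⟨Dx⟩.
∫: right-multiply L₀ by Dx.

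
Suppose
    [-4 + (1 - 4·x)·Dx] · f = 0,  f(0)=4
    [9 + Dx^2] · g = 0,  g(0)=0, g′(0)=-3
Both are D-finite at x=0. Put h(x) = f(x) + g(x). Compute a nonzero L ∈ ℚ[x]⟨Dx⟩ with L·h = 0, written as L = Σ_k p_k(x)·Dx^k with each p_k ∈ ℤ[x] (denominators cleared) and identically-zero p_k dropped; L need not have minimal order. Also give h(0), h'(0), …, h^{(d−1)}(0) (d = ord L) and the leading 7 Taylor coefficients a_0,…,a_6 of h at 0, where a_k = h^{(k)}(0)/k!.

L = (3780 - 2592·x + 5184·x^2) + (-369 + 2124·x - 3888·x^2 + 5184·x^3)·Dx + (420 - 288·x + 576·x^2)·Dx^2 + (-41 + 236·x - 432·x^2 + 576·x^3)·Dx^3  (order 3).
h: a_k = 4, 13, 64, 521/2, 1024, 163759/40, 16384, …
ICs: h(0) = 4, h′(0) = 13, h′′(0) = 128.

f: a_k = 4, 16, 64, 256, 1024, 4096, 16384, …
g: a_k = 0, -3, 0, 9/2, 0, -81/40, 0, …
Sum ⇒ L₀ = lclm(L_f,L_g) in ℚ(x)⟨Dx⟩.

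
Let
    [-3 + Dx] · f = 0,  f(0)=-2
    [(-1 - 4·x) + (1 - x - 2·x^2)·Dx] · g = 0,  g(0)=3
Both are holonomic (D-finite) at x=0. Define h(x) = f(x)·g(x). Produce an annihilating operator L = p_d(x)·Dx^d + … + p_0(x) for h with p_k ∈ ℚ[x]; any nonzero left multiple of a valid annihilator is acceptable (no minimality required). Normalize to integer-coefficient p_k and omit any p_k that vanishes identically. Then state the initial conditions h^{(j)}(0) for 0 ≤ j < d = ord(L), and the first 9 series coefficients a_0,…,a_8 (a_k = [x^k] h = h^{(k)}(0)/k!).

f: a_k = -2, -6, -9, -9, -27/4, -81/20, -81/40, -243/280, -729/2240, …
g: a_k = 3, 3, 9, 15, 33, 63, 129, 255, 513, …
Product ⇒ symmetric product L₀, ord ≤ 1.
L = (4 + x - 6·x^2) + (-1 + x + 2·x^2)·Dx  (order 1).
h: a_k = -6, -24, -63, -138, -1137/4, -2862/5, -45879/40, -321213/140, -10280043/2240, …
ICs: h(0) = -6.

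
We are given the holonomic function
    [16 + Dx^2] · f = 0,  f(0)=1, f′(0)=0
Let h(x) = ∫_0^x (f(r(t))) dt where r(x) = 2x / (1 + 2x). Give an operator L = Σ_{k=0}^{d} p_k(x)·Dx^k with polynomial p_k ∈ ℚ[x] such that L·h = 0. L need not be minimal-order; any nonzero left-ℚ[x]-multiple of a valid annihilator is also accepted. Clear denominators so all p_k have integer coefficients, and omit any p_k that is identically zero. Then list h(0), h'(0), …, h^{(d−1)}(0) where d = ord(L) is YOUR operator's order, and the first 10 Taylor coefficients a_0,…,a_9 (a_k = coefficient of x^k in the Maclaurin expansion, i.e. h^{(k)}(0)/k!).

L = 64·Dx + (4 + 24·x + 48·x^2 + 32·x^3)·Dx^2 + (1 + 8·x + 24·x^2 + 32·x^3 + 16·x^4)·Dx^3  (order 3).
h: a_k = 0, 1, 0, -32/3, 32, -128/3, -512/9, 25088/45, -10496/5, 3217408/567, …
ICs: h(0) = 0, h′(0) = 1, h′′(0) = 0.

f: a_k = 1, 0, -8, 0, 32/3, 0, -256/45, 0, 512/315, 0, …
h₀=f(r): pull back L_f along r ⇒ L₀.
h=∫h₀ ⇒ L = L₀·Dx.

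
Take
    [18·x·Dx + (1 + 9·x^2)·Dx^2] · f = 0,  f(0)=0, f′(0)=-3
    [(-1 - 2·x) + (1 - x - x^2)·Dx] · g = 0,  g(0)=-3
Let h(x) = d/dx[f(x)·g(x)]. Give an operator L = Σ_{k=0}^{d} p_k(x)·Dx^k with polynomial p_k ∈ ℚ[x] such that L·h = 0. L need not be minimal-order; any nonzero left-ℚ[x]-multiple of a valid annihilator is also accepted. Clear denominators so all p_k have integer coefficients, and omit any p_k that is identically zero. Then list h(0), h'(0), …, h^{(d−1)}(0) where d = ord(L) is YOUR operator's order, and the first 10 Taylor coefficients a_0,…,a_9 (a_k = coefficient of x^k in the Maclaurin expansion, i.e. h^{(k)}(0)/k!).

f: a_k = 0, -3, 0, 9, 0, -243/5, 0, 2187/7, 0, -2187, …
g: a_k = -3, -3, -6, -9, -15, -24, -39, -63, -102, -165, …
Product ⇒ symmetric product L₀, ord ≤ 2.
h₀' ⇒ L via d/dx closure of L₀.
L = (-30 + 1134·x^2 + 1944·x^3 + 2916·x^4) + (12 + 42·x - 108·x^2 + 198·x^3 + 1944·x^4 + 1944·x^5)·Dx + (-1 - 8·x - 26·x^2 - 36·x^3 - 126·x^4 + 324·x^5 + 243·x^6)·Dx^2  (order 2).
h: a_k = 9, 18, -27, 0, 684, 4104/5, -23229/5, -147528/35, 338337/7, 339048/7, …
ICs: h(0) = 9, h′(0) = 18.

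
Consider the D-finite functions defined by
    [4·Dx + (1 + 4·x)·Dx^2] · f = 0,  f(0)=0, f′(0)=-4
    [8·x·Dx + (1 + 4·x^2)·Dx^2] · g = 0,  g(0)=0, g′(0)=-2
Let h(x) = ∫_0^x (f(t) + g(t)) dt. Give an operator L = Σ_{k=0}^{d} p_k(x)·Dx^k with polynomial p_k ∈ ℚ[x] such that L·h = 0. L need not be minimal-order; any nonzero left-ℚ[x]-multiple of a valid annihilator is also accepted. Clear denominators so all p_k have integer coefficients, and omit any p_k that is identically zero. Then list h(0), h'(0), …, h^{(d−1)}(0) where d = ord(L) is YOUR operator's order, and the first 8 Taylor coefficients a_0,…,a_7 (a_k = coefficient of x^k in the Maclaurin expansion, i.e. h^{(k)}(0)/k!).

f: a_k = 0, -4, 8, -64/3, 64, -1024/5, 2048/3, -16384/7, …
g: a_k = 0, -2, 0, 8/3, 0, -32/5, 0, 128/7, …
Sum ⇒ L₀ = lclm(L_f,L_g) in ℚ(x)⟨Dx⟩.
Integrate: L := L₀·Dx.
L = (-8 - 96·x + 96·x^2 + 128·x^3)·Dx^2 + (-10 - 16·x - 72·x^2 + 192·x^3 + 256·x^4)·Dx^3 + (-1 - 2·x + 8·x^2 + 8·x^3 + 48·x^4 + 64·x^5)·Dx^4  (order 4).
h: a_k = 0, 0, -3, 8/3, -14/3, 64/5, -176/5, 2048/21, …
ICs: h(0) = 0, h′(0) = 0, h′′(0) = -6, h′′′(0) = 16.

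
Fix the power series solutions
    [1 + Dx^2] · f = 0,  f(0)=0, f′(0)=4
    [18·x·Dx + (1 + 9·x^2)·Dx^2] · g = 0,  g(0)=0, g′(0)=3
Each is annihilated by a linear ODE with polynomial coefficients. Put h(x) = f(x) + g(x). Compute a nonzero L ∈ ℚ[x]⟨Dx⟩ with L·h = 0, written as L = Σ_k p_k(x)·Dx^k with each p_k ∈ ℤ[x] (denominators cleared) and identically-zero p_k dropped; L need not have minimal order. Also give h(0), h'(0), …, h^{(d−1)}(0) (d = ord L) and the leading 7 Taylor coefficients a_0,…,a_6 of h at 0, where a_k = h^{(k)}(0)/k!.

f: a_k = 0, 4, 0, -2/3, 0, 1/30, 0, …
g: a_k = 0, 3, 0, -9, 0, 243/5, 0, …
h₀=f+g: left-lcm gives L₀, ord ≤ 4.
L = (-1926·x + 17820·x^3 + 1458·x^5)·Dx + (-17 + 351·x^2 + 4617·x^4 + 729·x^6)·Dx^2 + (-1926·x + 17820·x^3 + 1458·x^5)·Dx^3 + (-17 + 351·x^2 + 4617·x^4 + 729·x^6)·Dx^4  (order 4).
h: a_k = 0, 7, 0, -29/3, 0, 1459/30, 0, …
ICs: h(0) = 0, h′(0) = 7, h′′(0) = 0, h′′′(0) = -58.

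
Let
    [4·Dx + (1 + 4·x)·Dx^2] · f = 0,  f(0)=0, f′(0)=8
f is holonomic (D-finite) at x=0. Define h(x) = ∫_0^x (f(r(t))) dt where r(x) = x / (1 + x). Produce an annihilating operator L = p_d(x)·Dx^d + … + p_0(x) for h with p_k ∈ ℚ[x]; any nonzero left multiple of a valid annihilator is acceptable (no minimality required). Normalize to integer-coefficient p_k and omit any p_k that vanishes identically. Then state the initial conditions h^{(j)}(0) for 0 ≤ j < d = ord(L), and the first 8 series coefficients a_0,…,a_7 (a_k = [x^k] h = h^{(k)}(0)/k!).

f: a_k = 0, 8, -16, 128/3, -128, 2048/5, -4096/3, 32768/7, …
h₀=f(r): pull back L_f along r ⇒ L₀.
∫: right-multiply L₀ by Dx.
L = (6 + 10·x)·Dx^2 + (1 + 6·x + 5·x^2)·Dx^3  (order 3).
h: a_k = 0, 0, 4, -8, 62/3, -312/5, 3124/15, -744, …
ICs: h(0) = 0, h′(0) = 0, h′′(0) = 8.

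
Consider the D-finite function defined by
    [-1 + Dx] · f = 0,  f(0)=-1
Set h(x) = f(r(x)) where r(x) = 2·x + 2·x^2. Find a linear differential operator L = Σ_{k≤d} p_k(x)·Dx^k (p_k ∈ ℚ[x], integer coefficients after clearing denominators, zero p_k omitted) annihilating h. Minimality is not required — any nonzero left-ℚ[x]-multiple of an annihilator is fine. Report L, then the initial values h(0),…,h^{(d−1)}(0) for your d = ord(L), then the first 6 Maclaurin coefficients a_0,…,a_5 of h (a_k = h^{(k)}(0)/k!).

f: a_k = -1, -1, -1/2, -1/6, -1/24, -1/120, …
Change of var in L_f (x↦r) gives L₀.
L = (-2 - 4·x) + Dx  (order 1).
h: a_k = -1, -2, -4, -16/3, -20/3, -104/15, …
ICs: h(0) = -1.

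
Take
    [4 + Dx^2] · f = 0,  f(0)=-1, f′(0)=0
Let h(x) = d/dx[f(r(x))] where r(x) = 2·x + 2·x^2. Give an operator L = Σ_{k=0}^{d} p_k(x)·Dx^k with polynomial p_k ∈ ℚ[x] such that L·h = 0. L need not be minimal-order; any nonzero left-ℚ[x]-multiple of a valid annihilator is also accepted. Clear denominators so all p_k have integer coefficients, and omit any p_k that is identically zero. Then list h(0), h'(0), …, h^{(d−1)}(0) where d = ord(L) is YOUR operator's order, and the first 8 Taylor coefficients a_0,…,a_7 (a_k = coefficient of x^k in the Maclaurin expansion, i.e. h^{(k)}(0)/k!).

f: a_k = -1, 0, 2, 0, -2/3, 0, 4/45, 0, …
L₀ from L_f via x↦r, Dx↦r'^{-1}Dx.
h₀' ⇒ L via d/dx closure of L₀.
L = (28 + 128·x + 384·x^2 + 512·x^3 + 256·x^4) + (-6 - 12·x)·Dx + (1 + 4·x + 4·x^2)·Dx^2  (order 2).
h: a_k = 0, 16, 48, -32/3, -640/3, -5248/15, -896/15, 184064/315, …
ICs: h(0) = 0, h′(0) = 16.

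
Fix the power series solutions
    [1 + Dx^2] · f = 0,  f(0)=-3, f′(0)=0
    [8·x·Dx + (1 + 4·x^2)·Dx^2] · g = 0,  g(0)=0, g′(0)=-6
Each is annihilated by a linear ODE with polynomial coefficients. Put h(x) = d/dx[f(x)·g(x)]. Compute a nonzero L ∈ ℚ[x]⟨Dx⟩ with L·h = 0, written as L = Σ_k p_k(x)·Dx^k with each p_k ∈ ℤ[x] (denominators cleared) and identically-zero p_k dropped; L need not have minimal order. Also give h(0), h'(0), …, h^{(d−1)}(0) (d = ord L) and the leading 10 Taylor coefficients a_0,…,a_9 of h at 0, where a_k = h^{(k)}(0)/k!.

L = (3893 + 34584·x^2 + 286832·x^4 + 57600·x^6 + 768·x^8 - 10240·x^10 + 4096·x^12) + (2192·x + 44864·x^3 + 156160·x^5 + 51200·x^7 + 20480·x^9 + 16384·x^11)·Dx + (3978 + 36208·x^2 + 296160·x^4 + 76288·x^6 + 9728·x^8 - 4096·x^10 + 8192·x^12)·Dx^2 + (2192·x + 44864·x^3 + 156160·x^5 + 51200·x^7 + 20480·x^9 + 16384·x^11)·Dx^3 + (85 + 1624·x^2 + 9328·x^4 + 18688·x^6 + 8960·x^8 + 6144·x^10 + 4096·x^12)·Dx^4  (order 4).
h: a_k = 18, 0, -99, 0, 1407/4, 0, -54431/40, 0, 2405973/448, 0, …
ICs: h(0) = 18, h′(0) = 0, h′′(0) = -198, h′′′(0) = 0.

f: a_k = -3, 0, 3/2, 0, -1/8, 0, 1/240, 0, -1/13440, 0, …
g: a_k = 0, -6, 0, 8, 0, -96/5, 0, 384/7, 0, -512/3, …
h₀=f·g: eliminate ⇒ L₀, order ≤ 2·2.
Differentiate: ansatz ord ≤ ord L₀ ⇒ L.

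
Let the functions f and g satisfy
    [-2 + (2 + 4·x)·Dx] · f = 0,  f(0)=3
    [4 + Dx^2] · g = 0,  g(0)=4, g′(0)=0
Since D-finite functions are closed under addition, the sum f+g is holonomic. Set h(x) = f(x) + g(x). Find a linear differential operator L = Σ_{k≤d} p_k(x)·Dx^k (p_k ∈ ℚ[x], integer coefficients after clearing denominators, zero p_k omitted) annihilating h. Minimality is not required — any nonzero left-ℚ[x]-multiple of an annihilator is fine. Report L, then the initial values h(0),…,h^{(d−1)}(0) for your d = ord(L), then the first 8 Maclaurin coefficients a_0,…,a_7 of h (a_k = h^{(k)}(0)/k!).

L = (-28 - 64·x - 64·x^2) + (12 + 88·x + 192·x^2 + 128·x^3)·Dx + (-7 - 16·x - 16·x^2)·Dx^2 + (3 + 22·x + 48·x^2 + 32·x^3)·Dx^3  (order 3).
h: a_k = 7, 3, -19/2, 3/2, 19/24, 21/8, -3091/720, 99/16, …
ICs: h(0) = 7, h′(0) = 3, h′′(0) = -19.

f: a_k = 3, 3, -3/2, 3/2, -15/8, 21/8, -63/16, 99/16, …
g: a_k = 4, 0, -8, 0, 8/3, 0, -16/45, 0, …
h₀=f+g: left-lcm gives L₀, ord ≤ 3.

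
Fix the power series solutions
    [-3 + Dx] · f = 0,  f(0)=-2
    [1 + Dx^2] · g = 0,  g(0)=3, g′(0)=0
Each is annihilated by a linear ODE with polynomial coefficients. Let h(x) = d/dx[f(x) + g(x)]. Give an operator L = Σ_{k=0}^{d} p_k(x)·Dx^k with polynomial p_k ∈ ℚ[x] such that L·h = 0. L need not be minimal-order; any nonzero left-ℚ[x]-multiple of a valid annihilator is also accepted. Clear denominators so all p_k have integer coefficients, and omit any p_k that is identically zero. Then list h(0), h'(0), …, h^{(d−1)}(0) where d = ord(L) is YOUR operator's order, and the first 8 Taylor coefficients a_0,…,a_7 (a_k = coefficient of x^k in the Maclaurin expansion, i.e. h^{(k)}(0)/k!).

L = 3 - Dx + 3·Dx^2 - Dx^3  (order 3).
h: a_k = -6, -21, -27, -53/2, -81/4, -487/40, -243/40, -4373/1680, …
ICs: h(0) = -6, h′(0) = -21, h′′(0) = -54.

f: a_k = -2, -6, -9, -9, -27/4, -81/20, -81/40, -243/280, …
g: a_k = 3, 0, -3/2, 0, 1/8, 0, -1/240, 0, …
Weyl lclm of L_f,L_g ⇒ L₀ (ord ≤ 3).
Differentiate: ansatz ord ≤ ord L₀ ⇒ L.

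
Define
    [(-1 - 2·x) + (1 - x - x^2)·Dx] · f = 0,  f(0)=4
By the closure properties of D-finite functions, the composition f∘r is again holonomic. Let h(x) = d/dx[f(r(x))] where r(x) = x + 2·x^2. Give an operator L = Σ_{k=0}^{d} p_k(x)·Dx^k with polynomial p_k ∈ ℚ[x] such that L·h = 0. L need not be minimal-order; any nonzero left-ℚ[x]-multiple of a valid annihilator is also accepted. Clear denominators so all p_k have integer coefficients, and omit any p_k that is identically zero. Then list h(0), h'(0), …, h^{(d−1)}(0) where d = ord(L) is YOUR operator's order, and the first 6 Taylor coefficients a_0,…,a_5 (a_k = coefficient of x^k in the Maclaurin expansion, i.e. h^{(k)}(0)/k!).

f: a_k = 4, 4, 8, 12, 20, 32, …
h₀=f(r): pull back L_f along r ⇒ L₀.
Differentiate: ansatz ord ≤ ord L₀ ⇒ L.
L = (8 + 42·x + 126·x^2 + 208·x^3 + 408·x^4 + 480·x^5 + 320·x^6) + (-1 - 5·x - 3·x^2 + 18·x^3 + 80·x^4 + 120·x^5 + 112·x^6 + 64·x^7)·Dx  (order 1).
h: a_k = 4, 32, 132, 496, 1680, 5688, …
ICs: h(0) = 4.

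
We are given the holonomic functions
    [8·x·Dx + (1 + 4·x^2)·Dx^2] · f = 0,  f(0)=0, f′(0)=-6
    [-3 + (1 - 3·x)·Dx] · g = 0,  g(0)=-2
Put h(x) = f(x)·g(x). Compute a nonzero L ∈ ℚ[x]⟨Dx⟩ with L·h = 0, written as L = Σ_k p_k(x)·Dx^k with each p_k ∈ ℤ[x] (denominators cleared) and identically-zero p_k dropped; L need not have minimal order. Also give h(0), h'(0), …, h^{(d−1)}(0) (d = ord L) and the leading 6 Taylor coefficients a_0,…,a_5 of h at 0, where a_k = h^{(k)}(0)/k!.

f: a_k = 0, -6, 0, 8, 0, -96/5, …
g: a_k = -2, -6, -18, -54, -162, -486, …
f·g: L₀ = L_f ⊗_s L_g, ord ≤ 2·1.
L = 24·x + (6 - 8·x + 48·x^2)·Dx + (-1 + 3·x - 4·x^2 + 12·x^3)·Dx^2  (order 2).
h: a_k = 0, 12, 36, 92, 276, 4332/5, …
ICs: h(0) = 0, h′(0) = 12.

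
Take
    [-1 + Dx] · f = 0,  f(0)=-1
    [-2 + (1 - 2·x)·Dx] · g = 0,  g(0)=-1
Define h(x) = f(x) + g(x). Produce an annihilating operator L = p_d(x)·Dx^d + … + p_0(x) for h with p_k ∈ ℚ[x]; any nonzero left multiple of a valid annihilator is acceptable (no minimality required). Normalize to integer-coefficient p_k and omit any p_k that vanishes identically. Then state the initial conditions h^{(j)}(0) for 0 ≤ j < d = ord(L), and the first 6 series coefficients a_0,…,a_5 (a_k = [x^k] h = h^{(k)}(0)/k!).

L = (6 + 4·x) + (-7 - 4·x + 4·x^2)·Dx + (1 - 4·x^2)·Dx^2  (order 2).
h: a_k = -2, -3, -9/2, -49/6, -385/24, -3841/120, …
ICs: h(0) = -2, h′(0) = -3.

f: a_k = -1, -1, -1/2, -1/6, -1/24, -1/120, …
g: a_k = -1, -2, -4, -8, -16, -32, …
h₀=f+g: left-lcm gives L₀, ord ≤ 2.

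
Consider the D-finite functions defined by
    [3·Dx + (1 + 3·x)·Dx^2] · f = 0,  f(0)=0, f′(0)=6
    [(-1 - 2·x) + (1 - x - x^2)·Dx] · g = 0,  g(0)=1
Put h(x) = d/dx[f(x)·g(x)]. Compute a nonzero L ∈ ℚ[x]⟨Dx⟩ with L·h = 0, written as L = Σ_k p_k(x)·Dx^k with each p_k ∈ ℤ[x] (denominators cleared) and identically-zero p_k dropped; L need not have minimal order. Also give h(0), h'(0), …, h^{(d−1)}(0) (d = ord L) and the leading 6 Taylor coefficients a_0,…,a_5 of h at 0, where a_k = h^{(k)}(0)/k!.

f: a_k = 0, 6, -9, 18, -81/2, 486/5, …
g: a_k = 1, 1, 2, 3, 5, 8, …
h₀=f·g: eliminate ⇒ L₀, order ≤ 2·1.
Derive L from L₀ (diff closure).
L = (102 + 270·x + 324·x^2) + (-3 + 93·x + 324·x^2 + 252·x^3)·Dx + (-5 - 22·x - 4·x^2 + 63·x^3 + 36·x^4)·Dx^2  (order 2).
h: a_k = 6, -6, 63, -90, 957/2, -5094/5, …
ICs: h(0) = 6, h′(0) = -6.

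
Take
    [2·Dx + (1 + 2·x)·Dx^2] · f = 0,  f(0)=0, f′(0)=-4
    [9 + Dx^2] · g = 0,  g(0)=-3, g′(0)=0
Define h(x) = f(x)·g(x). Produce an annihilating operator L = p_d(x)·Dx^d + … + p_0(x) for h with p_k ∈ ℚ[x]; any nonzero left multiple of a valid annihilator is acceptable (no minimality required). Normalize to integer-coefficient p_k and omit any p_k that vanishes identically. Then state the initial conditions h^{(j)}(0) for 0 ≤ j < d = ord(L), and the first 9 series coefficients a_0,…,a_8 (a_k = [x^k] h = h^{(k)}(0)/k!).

f: a_k = 0, -4, 4, -16/3, 8, -64/5, 64/3, -256/7, 64, …
g: a_k = -3, 0, 27/2, 0, -81/8, 0, 243/80, 0, -2187/4480, …
f·g: L₀ = L_f ⊗_s L_g, ord ≤ 2·2.
L = (63 + 1053·x + 3969·x^2 + 5832·x^3 + 2916·x^4) + (63 + 450·x + 972·x^2 + 648·x^3)·Dx + (25 + 270·x + 918·x^2 + 1296·x^3 + 648·x^4)·Dx^2 + (7 + 50·x + 108·x^2 + 72·x^3)·Dx^3 + (2 + 17·x + 53·x^2 + 72·x^3 + 36·x^4)·Dx^4  (order 4).
h: a_k = 0, 12, -12, -38, 30, 69/10, 7/2, -2973/140, 543/20, …
ICs: h(0) = 0, h′(0) = 12, h′′(0) = -24, h′′′(0) = -228.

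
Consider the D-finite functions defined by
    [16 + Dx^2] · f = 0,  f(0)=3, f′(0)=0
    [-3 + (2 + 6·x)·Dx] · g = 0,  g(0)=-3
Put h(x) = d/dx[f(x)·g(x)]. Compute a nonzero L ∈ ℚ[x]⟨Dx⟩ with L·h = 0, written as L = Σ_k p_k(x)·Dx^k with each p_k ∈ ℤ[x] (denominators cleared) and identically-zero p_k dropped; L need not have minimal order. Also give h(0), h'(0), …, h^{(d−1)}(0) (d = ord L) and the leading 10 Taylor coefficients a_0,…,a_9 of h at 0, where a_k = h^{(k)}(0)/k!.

f: a_k = 3, 0, -24, 0, 32, 0, -256/15, 0, 512/105, 0, …
g: a_k = -3, -9/2, 27/8, -81/16, 1215/128, -5103/256, 45927/1024, -216513/2048, 8444007/32768, -42220035/65536, …
f·g: L₀ = L_f ⊗_s L_g, ord ≤ 2·1.
Derive L from L₀ (diff closure).
L = (9613 + 83712·x + 273024·x^2 + 442368·x^3 + 331776·x^4) + (-444 - 5940·x - 20736·x^2 - 20736·x^3)·Dx + (364 + 3720·x + 14796·x^2 + 27648·x^3 + 20736·x^4)·Dx^2  (order 2).
h: a_k = -27/2, 657/4, 4455/16, -19011/32, -105345/256, 1012827/2560, 5451159/10240, -82369729/143360, 643345389/2293760, 2125409647/5898240, …
ICs: h(0) = -27/2, h′(0) = 657/4.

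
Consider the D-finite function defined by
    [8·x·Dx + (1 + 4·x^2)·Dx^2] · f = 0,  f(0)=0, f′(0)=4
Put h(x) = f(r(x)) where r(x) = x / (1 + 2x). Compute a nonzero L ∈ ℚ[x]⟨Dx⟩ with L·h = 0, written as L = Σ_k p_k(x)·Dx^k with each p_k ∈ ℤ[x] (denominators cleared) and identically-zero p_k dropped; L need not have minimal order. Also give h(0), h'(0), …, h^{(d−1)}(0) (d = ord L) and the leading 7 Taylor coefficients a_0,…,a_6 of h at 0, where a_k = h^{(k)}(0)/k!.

f: a_k = 0, 4, 0, -16/3, 0, 64/5, 0, …
Substitute x→r, Dx→(1/r')Dx; clear ⇒ L₀.
L = (4 + 16·x)·Dx + (1 + 4·x + 8·x^2)·Dx^2  (order 2).
h: a_k = 0, 4, -8, 32/3, 0, -256/5, 512/3, …
ICs: h(0) = 0, h′(0) = 4.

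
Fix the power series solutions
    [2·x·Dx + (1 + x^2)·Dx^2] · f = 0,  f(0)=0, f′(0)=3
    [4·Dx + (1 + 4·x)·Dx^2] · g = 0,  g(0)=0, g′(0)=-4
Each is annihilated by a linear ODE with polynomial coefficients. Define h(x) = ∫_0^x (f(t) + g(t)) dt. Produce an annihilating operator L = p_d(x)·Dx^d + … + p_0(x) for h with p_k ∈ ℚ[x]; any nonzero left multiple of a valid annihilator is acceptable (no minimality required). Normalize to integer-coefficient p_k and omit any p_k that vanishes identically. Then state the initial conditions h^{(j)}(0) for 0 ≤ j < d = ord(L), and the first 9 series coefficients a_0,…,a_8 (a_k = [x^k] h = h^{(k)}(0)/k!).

f: a_k = 0, 3, 0, -1, 0, 3/5, 0, -3/7, 0, …
g: a_k = 0, -4, 8, -64/3, 64, -1024/5, 2048/3, -16384/7, 8192, …
Sum ⇒ L₀ = lclm(L_f,L_g) in ℚ(x)⟨Dx⟩.
h=∫h₀ ⇒ L = L₀·Dx.
L = (-4 - 48·x + 12·x^2 + 16·x^3)·Dx^2 + (-17 - 8·x - 45·x^2 + 24·x^3 + 32·x^4)·Dx^3 + (-2 - 7·x + 4·x^2 + x^3 + 6·x^4 + 8·x^5)·Dx^4  (order 4).
h: a_k = 0, 0, -1/2, 8/3, -67/12, 64/5, -1021/30, 2048/21, -2341/8, …
ICs: h(0) = 0, h′(0) = 0, h′′(0) = -1, h′′′(0) = 16.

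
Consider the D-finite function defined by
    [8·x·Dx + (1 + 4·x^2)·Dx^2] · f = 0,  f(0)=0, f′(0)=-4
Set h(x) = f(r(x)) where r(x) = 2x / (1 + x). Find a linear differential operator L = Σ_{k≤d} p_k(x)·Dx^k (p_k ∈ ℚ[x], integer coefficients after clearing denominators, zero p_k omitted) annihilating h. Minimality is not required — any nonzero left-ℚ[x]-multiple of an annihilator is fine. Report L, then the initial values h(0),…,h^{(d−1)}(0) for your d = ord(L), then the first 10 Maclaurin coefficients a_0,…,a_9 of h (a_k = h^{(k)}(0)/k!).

f: a_k = 0, -4, 0, 16/3, 0, -64/5, 0, 256/7, 0, -1024/9, …
f∘r: x↦r, Dx↦Dx/r' in L_f ⇒ L₀.
L = (2 + 34·x)·Dx + (1 + 2·x + 17·x^2)·Dx^2  (order 2).
h: a_k = 0, -8, 8, 104/3, -120, -808/5, 4888/3, -5816/7, -19320, 407992/9, …
ICs: h(0) = 0, h′(0) = -8.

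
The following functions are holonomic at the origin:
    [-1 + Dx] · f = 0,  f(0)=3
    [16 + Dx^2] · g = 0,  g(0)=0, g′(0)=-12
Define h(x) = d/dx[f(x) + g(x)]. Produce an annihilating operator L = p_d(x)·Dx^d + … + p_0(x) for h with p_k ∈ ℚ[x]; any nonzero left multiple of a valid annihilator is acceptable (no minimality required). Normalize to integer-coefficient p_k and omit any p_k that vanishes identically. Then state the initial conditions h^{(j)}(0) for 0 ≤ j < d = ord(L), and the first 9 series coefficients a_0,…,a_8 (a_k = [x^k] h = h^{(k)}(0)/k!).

f: a_k = 3, 3, 3/2, 1/2, 1/8, 1/40, 1/240, 1/1680, 1/13440, …
g: a_k = 0, -12, 0, 32, 0, -128/5, 0, 1024/105, 0, …
f+g: L₀ = lclm(L_f,L_g), ord ≤ 1+2.
h₀' ⇒ L via d/dx closure of L₀.
L = 16 - 16·Dx + Dx^2 - Dx^3  (order 3).
h: a_k = -9, 3, 195/2, 1/2, -1023/8, 1/40, 3277/48, 1/1680, -12483/640, …
ICs: h(0) = -9, h′(0) = 3, h′′(0) = 195.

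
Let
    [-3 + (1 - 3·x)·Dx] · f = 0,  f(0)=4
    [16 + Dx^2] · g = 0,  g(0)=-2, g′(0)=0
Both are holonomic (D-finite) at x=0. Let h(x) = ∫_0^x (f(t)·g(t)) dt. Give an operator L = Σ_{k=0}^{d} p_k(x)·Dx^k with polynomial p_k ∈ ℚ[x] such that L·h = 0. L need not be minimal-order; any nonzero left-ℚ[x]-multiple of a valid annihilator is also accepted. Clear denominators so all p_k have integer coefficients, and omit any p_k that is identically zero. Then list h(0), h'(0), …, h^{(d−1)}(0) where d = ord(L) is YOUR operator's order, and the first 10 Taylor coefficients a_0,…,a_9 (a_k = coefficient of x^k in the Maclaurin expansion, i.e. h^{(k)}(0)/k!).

f: a_k = 4, 12, 36, 108, 324, 972, 2916, 8748, 26244, 78732, …
g: a_k = -2, 0, 16, 0, -64/3, 0, 512/45, 0, -1024/315, 0, …
f·g: L₀ = L_f ⊗_s L_g, ord ≤ 1·2.
∫: right-multiply L₀ by Dx.
L = (-16 + 48·x)·Dx + 6·Dx^2 + (-1 + 3·x)·Dx^3  (order 3).
h: a_k = 0, -8, -12, -8/3, -6, -472/15, -236/3, -61672/315, -7709/15, -3889432/2835, …
ICs: h(0) = 0, h′(0) = -8, h′′(0) = -24.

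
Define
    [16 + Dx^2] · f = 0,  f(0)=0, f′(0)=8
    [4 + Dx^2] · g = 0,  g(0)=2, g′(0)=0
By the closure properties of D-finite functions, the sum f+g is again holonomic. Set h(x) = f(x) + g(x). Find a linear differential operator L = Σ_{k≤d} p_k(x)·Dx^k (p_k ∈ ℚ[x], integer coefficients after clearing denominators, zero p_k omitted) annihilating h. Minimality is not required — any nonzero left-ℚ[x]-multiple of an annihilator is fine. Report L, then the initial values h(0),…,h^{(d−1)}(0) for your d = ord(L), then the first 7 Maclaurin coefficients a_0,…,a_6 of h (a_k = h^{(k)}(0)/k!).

f: a_k = 0, 8, 0, -64/3, 0, 256/15, 0, …
g: a_k = 2, 0, -4, 0, 4/3, 0, -8/45, …
f+g: L₀ = lclm(L_f,L_g), ord ≤ 2+2.
L = 64 + 20·Dx^2 + Dx^4  (order 4).
h: a_k = 2, 8, -4, -64/3, 4/3, 256/15, -8/45, …
ICs: h(0) = 2, h′(0) = 8, h′′(0) = -8, h′′′(0) = -128.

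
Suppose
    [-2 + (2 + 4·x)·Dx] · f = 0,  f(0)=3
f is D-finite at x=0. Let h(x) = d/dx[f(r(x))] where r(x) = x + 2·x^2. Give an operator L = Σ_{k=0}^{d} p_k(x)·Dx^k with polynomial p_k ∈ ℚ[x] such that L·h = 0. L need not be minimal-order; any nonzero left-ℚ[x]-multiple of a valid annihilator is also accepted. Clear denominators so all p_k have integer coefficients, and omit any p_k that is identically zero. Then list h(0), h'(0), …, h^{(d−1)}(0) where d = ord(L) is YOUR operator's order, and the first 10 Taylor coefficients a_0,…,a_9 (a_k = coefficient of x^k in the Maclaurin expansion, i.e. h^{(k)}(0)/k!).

L = 3 + (-1 - 6·x - 12·x^2 - 16·x^3)·Dx  (order 1).
h: a_k = 3, 9, -27/2, 9/2, 225/8, -513/8, 441/16, 2601/16, -51111/128, 23715/128, …
ICs: h(0) = 3.

f: a_k = 3, 3, -3/2, 3/2, -15/8, 21/8, -63/16, 99/16, -1287/128, 2145/128, …
Change of var in L_f (x↦r) gives L₀.
h=h₀': d/dx-closure on L₀ ⇒ L.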